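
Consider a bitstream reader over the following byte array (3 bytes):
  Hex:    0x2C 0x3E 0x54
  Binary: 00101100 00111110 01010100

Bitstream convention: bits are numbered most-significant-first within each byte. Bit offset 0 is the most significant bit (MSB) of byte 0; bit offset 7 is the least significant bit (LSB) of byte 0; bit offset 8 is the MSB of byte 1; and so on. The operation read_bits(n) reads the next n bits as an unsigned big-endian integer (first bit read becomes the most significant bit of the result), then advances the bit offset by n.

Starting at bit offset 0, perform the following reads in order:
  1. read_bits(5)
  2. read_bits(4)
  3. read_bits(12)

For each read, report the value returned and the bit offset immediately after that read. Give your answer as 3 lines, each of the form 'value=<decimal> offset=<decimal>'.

Read 1: bits[0:5] width=5 -> value=5 (bin 00101); offset now 5 = byte 0 bit 5; 19 bits remain
Read 2: bits[5:9] width=4 -> value=8 (bin 1000); offset now 9 = byte 1 bit 1; 15 bits remain
Read 3: bits[9:21] width=12 -> value=1994 (bin 011111001010); offset now 21 = byte 2 bit 5; 3 bits remain

Answer: value=5 offset=5
value=8 offset=9
value=1994 offset=21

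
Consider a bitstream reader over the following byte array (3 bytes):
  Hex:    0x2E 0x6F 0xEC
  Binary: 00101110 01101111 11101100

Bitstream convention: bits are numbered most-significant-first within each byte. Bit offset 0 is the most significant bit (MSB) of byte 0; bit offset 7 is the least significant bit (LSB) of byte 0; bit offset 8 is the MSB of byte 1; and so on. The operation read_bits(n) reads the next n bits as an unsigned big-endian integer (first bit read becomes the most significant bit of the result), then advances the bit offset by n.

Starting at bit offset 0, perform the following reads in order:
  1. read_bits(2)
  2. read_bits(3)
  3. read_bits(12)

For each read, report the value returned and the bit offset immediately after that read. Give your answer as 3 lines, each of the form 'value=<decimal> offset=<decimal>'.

Read 1: bits[0:2] width=2 -> value=0 (bin 00); offset now 2 = byte 0 bit 2; 22 bits remain
Read 2: bits[2:5] width=3 -> value=5 (bin 101); offset now 5 = byte 0 bit 5; 19 bits remain
Read 3: bits[5:17] width=12 -> value=3295 (bin 110011011111); offset now 17 = byte 2 bit 1; 7 bits remain

Answer: value=0 offset=2
value=5 offset=5
value=3295 offset=17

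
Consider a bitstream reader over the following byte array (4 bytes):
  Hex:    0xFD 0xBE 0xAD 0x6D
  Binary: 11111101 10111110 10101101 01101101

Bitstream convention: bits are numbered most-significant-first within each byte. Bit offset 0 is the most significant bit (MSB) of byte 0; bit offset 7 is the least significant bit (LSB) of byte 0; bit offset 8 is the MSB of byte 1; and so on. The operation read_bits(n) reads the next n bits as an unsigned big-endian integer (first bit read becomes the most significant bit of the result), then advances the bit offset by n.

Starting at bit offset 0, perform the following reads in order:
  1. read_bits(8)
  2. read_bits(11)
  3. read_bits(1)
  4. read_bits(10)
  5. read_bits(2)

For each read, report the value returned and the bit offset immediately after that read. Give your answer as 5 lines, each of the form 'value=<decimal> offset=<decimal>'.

Read 1: bits[0:8] width=8 -> value=253 (bin 11111101); offset now 8 = byte 1 bit 0; 24 bits remain
Read 2: bits[8:19] width=11 -> value=1525 (bin 10111110101); offset now 19 = byte 2 bit 3; 13 bits remain
Read 3: bits[19:20] width=1 -> value=0 (bin 0); offset now 20 = byte 2 bit 4; 12 bits remain
Read 4: bits[20:30] width=10 -> value=859 (bin 1101011011); offset now 30 = byte 3 bit 6; 2 bits remain
Read 5: bits[30:32] width=2 -> value=1 (bin 01); offset now 32 = byte 4 bit 0; 0 bits remain

Answer: value=253 offset=8
value=1525 offset=19
value=0 offset=20
value=859 offset=30
value=1 offset=32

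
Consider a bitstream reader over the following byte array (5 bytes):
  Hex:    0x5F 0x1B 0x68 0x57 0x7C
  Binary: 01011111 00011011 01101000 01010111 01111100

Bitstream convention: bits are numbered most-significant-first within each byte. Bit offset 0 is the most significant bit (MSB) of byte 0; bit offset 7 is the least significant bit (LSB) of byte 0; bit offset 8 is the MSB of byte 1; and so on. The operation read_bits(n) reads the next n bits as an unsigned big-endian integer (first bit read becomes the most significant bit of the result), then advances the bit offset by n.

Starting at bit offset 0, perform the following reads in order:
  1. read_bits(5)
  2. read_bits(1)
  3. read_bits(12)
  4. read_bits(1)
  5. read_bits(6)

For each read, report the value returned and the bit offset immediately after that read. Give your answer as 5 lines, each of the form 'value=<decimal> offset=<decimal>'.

Answer: value=11 offset=5
value=1 offset=6
value=3181 offset=18
value=1 offset=19
value=16 offset=25

Derivation:
Read 1: bits[0:5] width=5 -> value=11 (bin 01011); offset now 5 = byte 0 bit 5; 35 bits remain
Read 2: bits[5:6] width=1 -> value=1 (bin 1); offset now 6 = byte 0 bit 6; 34 bits remain
Read 3: bits[6:18] width=12 -> value=3181 (bin 110001101101); offset now 18 = byte 2 bit 2; 22 bits remain
Read 4: bits[18:19] width=1 -> value=1 (bin 1); offset now 19 = byte 2 bit 3; 21 bits remain
Read 5: bits[19:25] width=6 -> value=16 (bin 010000); offset now 25 = byte 3 bit 1; 15 bits remain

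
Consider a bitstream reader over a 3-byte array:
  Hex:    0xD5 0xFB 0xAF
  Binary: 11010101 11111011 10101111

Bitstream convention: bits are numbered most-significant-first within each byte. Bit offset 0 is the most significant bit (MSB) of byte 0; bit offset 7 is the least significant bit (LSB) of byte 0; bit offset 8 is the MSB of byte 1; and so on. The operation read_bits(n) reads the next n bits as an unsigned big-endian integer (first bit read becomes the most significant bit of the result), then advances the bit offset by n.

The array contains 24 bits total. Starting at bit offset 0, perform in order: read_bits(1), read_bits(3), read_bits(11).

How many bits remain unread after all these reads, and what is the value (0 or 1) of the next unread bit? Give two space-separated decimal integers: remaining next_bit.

Read 1: bits[0:1] width=1 -> value=1 (bin 1); offset now 1 = byte 0 bit 1; 23 bits remain
Read 2: bits[1:4] width=3 -> value=5 (bin 101); offset now 4 = byte 0 bit 4; 20 bits remain
Read 3: bits[4:15] width=11 -> value=765 (bin 01011111101); offset now 15 = byte 1 bit 7; 9 bits remain

Answer: 9 1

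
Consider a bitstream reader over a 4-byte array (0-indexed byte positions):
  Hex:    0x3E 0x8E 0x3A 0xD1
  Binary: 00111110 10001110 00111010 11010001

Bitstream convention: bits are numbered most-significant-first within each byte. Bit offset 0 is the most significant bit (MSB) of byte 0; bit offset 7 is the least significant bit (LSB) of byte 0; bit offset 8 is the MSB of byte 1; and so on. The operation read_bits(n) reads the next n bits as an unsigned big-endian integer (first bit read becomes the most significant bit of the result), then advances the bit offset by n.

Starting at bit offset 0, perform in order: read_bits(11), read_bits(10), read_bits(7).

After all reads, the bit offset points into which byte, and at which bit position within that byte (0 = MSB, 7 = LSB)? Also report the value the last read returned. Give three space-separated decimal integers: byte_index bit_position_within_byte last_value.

Read 1: bits[0:11] width=11 -> value=500 (bin 00111110100); offset now 11 = byte 1 bit 3; 21 bits remain
Read 2: bits[11:21] width=10 -> value=455 (bin 0111000111); offset now 21 = byte 2 bit 5; 11 bits remain
Read 3: bits[21:28] width=7 -> value=45 (bin 0101101); offset now 28 = byte 3 bit 4; 4 bits remain

Answer: 3 4 45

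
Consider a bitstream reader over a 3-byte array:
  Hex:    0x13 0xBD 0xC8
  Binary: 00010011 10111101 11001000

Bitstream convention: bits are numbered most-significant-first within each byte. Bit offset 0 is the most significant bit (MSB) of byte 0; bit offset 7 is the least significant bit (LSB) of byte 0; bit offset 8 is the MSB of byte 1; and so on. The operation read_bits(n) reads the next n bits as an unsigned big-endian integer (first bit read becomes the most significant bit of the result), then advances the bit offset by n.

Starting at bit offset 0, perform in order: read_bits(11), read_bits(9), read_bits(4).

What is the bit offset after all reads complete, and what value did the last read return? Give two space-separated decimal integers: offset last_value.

Answer: 24 8

Derivation:
Read 1: bits[0:11] width=11 -> value=157 (bin 00010011101); offset now 11 = byte 1 bit 3; 13 bits remain
Read 2: bits[11:20] width=9 -> value=476 (bin 111011100); offset now 20 = byte 2 bit 4; 4 bits remain
Read 3: bits[20:24] width=4 -> value=8 (bin 1000); offset now 24 = byte 3 bit 0; 0 bits remain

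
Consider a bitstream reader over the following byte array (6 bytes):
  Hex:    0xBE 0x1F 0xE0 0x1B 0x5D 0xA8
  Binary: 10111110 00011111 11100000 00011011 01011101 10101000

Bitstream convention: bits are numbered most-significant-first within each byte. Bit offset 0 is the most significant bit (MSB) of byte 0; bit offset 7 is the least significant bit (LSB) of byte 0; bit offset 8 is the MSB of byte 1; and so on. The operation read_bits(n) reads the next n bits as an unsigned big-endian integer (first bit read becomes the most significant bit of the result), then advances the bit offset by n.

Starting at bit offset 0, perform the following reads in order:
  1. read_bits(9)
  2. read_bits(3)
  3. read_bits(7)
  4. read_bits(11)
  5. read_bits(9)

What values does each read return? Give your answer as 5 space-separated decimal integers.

Read 1: bits[0:9] width=9 -> value=380 (bin 101111100); offset now 9 = byte 1 bit 1; 39 bits remain
Read 2: bits[9:12] width=3 -> value=1 (bin 001); offset now 12 = byte 1 bit 4; 36 bits remain
Read 3: bits[12:19] width=7 -> value=127 (bin 1111111); offset now 19 = byte 2 bit 3; 29 bits remain
Read 4: bits[19:30] width=11 -> value=6 (bin 00000000110); offset now 30 = byte 3 bit 6; 18 bits remain
Read 5: bits[30:39] width=9 -> value=430 (bin 110101110); offset now 39 = byte 4 bit 7; 9 bits remain

Answer: 380 1 127 6 430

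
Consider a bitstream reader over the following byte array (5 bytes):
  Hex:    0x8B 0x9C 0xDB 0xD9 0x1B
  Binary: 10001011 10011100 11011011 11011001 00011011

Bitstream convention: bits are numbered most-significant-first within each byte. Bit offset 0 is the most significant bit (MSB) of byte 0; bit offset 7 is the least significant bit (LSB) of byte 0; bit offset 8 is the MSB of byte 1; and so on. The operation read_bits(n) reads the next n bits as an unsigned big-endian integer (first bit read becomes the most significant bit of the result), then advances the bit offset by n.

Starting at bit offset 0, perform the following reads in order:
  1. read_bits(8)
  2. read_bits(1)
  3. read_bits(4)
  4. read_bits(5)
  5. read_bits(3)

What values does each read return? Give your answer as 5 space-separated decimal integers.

Answer: 139 1 3 19 3

Derivation:
Read 1: bits[0:8] width=8 -> value=139 (bin 10001011); offset now 8 = byte 1 bit 0; 32 bits remain
Read 2: bits[8:9] width=1 -> value=1 (bin 1); offset now 9 = byte 1 bit 1; 31 bits remain
Read 3: bits[9:13] width=4 -> value=3 (bin 0011); offset now 13 = byte 1 bit 5; 27 bits remain
Read 4: bits[13:18] width=5 -> value=19 (bin 10011); offset now 18 = byte 2 bit 2; 22 bits remain
Read 5: bits[18:21] width=3 -> value=3 (bin 011); offset now 21 = byte 2 bit 5; 19 bits remain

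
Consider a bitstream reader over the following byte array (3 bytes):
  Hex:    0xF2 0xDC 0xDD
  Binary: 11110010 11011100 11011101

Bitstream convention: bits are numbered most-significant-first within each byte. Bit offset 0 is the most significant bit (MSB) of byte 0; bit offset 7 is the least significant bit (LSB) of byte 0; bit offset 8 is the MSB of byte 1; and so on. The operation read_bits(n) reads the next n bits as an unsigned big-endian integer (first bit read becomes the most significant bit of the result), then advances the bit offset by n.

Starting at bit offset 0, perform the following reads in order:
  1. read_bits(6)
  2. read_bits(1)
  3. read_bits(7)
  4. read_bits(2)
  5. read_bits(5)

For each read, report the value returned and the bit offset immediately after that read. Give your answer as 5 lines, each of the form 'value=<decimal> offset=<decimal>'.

Answer: value=60 offset=6
value=1 offset=7
value=55 offset=14
value=0 offset=16
value=27 offset=21

Derivation:
Read 1: bits[0:6] width=6 -> value=60 (bin 111100); offset now 6 = byte 0 bit 6; 18 bits remain
Read 2: bits[6:7] width=1 -> value=1 (bin 1); offset now 7 = byte 0 bit 7; 17 bits remain
Read 3: bits[7:14] width=7 -> value=55 (bin 0110111); offset now 14 = byte 1 bit 6; 10 bits remain
Read 4: bits[14:16] width=2 -> value=0 (bin 00); offset now 16 = byte 2 bit 0; 8 bits remain
Read 5: bits[16:21] width=5 -> value=27 (bin 11011); offset now 21 = byte 2 bit 5; 3 bits remain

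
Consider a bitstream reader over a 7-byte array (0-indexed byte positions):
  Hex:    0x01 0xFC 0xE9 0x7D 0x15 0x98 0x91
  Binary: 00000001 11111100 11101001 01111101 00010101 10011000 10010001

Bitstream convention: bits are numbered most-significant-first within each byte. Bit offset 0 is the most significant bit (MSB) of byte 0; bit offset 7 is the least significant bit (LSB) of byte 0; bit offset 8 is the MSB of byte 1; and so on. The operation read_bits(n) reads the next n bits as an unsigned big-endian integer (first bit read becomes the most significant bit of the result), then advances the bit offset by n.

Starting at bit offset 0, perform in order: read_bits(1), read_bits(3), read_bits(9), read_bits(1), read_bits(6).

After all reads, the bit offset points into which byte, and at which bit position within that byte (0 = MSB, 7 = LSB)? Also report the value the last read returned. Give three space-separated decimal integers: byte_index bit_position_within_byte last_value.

Read 1: bits[0:1] width=1 -> value=0 (bin 0); offset now 1 = byte 0 bit 1; 55 bits remain
Read 2: bits[1:4] width=3 -> value=0 (bin 000); offset now 4 = byte 0 bit 4; 52 bits remain
Read 3: bits[4:13] width=9 -> value=63 (bin 000111111); offset now 13 = byte 1 bit 5; 43 bits remain
Read 4: bits[13:14] width=1 -> value=1 (bin 1); offset now 14 = byte 1 bit 6; 42 bits remain
Read 5: bits[14:20] width=6 -> value=14 (bin 001110); offset now 20 = byte 2 bit 4; 36 bits remain

Answer: 2 4 14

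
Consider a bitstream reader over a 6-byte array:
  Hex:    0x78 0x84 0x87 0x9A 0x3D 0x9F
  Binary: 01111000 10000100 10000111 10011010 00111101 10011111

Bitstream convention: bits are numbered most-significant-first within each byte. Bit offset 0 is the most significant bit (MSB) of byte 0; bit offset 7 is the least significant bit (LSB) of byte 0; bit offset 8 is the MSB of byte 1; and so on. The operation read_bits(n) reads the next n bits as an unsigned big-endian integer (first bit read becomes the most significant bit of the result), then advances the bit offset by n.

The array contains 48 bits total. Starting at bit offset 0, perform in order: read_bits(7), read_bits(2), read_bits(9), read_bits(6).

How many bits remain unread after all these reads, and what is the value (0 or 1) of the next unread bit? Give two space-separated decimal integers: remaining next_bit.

Read 1: bits[0:7] width=7 -> value=60 (bin 0111100); offset now 7 = byte 0 bit 7; 41 bits remain
Read 2: bits[7:9] width=2 -> value=1 (bin 01); offset now 9 = byte 1 bit 1; 39 bits remain
Read 3: bits[9:18] width=9 -> value=18 (bin 000010010); offset now 18 = byte 2 bit 2; 30 bits remain
Read 4: bits[18:24] width=6 -> value=7 (bin 000111); offset now 24 = byte 3 bit 0; 24 bits remain

Answer: 24 1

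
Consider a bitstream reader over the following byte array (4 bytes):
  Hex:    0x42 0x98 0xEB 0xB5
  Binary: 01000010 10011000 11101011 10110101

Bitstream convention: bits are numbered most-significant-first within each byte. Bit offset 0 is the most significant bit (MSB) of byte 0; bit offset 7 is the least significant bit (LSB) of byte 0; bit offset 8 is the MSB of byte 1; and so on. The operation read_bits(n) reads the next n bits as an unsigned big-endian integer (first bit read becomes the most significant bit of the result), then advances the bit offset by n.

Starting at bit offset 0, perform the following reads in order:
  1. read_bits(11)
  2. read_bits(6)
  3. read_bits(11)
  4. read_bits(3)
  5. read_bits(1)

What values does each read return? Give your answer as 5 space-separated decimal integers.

Read 1: bits[0:11] width=11 -> value=532 (bin 01000010100); offset now 11 = byte 1 bit 3; 21 bits remain
Read 2: bits[11:17] width=6 -> value=49 (bin 110001); offset now 17 = byte 2 bit 1; 15 bits remain
Read 3: bits[17:28] width=11 -> value=1723 (bin 11010111011); offset now 28 = byte 3 bit 4; 4 bits remain
Read 4: bits[28:31] width=3 -> value=2 (bin 010); offset now 31 = byte 3 bit 7; 1 bits remain
Read 5: bits[31:32] width=1 -> value=1 (bin 1); offset now 32 = byte 4 bit 0; 0 bits remain

Answer: 532 49 1723 2 1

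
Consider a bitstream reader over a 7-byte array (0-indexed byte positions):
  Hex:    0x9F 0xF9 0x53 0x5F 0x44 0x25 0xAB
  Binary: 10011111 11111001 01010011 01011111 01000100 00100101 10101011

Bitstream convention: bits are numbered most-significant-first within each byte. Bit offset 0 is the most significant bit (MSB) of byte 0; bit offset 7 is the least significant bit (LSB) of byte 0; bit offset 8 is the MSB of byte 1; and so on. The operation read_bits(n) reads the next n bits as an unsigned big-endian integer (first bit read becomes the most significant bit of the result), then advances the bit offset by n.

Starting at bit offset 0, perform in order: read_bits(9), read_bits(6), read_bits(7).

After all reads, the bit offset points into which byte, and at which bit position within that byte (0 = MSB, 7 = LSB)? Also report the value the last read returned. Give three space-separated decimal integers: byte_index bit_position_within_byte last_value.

Read 1: bits[0:9] width=9 -> value=319 (bin 100111111); offset now 9 = byte 1 bit 1; 47 bits remain
Read 2: bits[9:15] width=6 -> value=60 (bin 111100); offset now 15 = byte 1 bit 7; 41 bits remain
Read 3: bits[15:22] width=7 -> value=84 (bin 1010100); offset now 22 = byte 2 bit 6; 34 bits remain

Answer: 2 6 84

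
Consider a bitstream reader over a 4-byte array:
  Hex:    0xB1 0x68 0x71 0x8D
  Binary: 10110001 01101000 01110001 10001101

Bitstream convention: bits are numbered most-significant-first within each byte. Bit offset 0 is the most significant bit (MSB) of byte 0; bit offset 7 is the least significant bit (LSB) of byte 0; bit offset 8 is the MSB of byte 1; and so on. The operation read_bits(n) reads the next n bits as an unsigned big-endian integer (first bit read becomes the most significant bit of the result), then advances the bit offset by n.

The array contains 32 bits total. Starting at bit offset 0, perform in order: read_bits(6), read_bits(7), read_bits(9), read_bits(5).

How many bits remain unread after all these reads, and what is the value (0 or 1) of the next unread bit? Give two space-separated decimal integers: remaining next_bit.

Read 1: bits[0:6] width=6 -> value=44 (bin 101100); offset now 6 = byte 0 bit 6; 26 bits remain
Read 2: bits[6:13] width=7 -> value=45 (bin 0101101); offset now 13 = byte 1 bit 5; 19 bits remain
Read 3: bits[13:22] width=9 -> value=28 (bin 000011100); offset now 22 = byte 2 bit 6; 10 bits remain
Read 4: bits[22:27] width=5 -> value=12 (bin 01100); offset now 27 = byte 3 bit 3; 5 bits remain

Answer: 5 0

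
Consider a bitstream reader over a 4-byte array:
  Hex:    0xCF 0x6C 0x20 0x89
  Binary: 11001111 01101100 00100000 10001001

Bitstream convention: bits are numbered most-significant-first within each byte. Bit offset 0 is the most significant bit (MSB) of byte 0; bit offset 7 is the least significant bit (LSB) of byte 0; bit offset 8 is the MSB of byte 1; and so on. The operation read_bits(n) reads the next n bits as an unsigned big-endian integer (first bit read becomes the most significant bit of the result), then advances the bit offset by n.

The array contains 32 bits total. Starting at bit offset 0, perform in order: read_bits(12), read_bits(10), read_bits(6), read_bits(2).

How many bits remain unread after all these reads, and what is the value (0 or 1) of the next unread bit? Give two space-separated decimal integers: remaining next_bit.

Answer: 2 0

Derivation:
Read 1: bits[0:12] width=12 -> value=3318 (bin 110011110110); offset now 12 = byte 1 bit 4; 20 bits remain
Read 2: bits[12:22] width=10 -> value=776 (bin 1100001000); offset now 22 = byte 2 bit 6; 10 bits remain
Read 3: bits[22:28] width=6 -> value=8 (bin 001000); offset now 28 = byte 3 bit 4; 4 bits remain
Read 4: bits[28:30] width=2 -> value=2 (bin 10); offset now 30 = byte 3 bit 6; 2 bits remain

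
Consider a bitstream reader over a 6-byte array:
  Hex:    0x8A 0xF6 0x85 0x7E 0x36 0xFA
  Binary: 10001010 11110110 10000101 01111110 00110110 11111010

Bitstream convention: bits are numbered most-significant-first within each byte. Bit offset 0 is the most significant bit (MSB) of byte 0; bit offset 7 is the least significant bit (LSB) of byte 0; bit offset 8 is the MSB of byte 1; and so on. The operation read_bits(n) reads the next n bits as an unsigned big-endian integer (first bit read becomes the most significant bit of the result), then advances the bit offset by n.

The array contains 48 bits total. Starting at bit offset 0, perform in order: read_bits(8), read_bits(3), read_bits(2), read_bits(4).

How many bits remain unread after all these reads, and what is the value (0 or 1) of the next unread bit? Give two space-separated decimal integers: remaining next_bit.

Answer: 31 0

Derivation:
Read 1: bits[0:8] width=8 -> value=138 (bin 10001010); offset now 8 = byte 1 bit 0; 40 bits remain
Read 2: bits[8:11] width=3 -> value=7 (bin 111); offset now 11 = byte 1 bit 3; 37 bits remain
Read 3: bits[11:13] width=2 -> value=2 (bin 10); offset now 13 = byte 1 bit 5; 35 bits remain
Read 4: bits[13:17] width=4 -> value=13 (bin 1101); offset now 17 = byte 2 bit 1; 31 bits remain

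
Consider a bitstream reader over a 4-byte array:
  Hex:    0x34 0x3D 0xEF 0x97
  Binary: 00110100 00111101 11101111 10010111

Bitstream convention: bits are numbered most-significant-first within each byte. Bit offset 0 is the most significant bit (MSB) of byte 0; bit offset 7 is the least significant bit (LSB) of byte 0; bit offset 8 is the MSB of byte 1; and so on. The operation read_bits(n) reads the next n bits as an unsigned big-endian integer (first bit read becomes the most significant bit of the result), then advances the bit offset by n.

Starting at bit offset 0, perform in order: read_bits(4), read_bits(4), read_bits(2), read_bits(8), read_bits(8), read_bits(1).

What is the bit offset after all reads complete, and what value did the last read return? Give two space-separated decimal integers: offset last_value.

Answer: 27 0

Derivation:
Read 1: bits[0:4] width=4 -> value=3 (bin 0011); offset now 4 = byte 0 bit 4; 28 bits remain
Read 2: bits[4:8] width=4 -> value=4 (bin 0100); offset now 8 = byte 1 bit 0; 24 bits remain
Read 3: bits[8:10] width=2 -> value=0 (bin 00); offset now 10 = byte 1 bit 2; 22 bits remain
Read 4: bits[10:18] width=8 -> value=247 (bin 11110111); offset now 18 = byte 2 bit 2; 14 bits remain
Read 5: bits[18:26] width=8 -> value=190 (bin 10111110); offset now 26 = byte 3 bit 2; 6 bits remain
Read 6: bits[26:27] width=1 -> value=0 (bin 0); offset now 27 = byte 3 bit 3; 5 bits remain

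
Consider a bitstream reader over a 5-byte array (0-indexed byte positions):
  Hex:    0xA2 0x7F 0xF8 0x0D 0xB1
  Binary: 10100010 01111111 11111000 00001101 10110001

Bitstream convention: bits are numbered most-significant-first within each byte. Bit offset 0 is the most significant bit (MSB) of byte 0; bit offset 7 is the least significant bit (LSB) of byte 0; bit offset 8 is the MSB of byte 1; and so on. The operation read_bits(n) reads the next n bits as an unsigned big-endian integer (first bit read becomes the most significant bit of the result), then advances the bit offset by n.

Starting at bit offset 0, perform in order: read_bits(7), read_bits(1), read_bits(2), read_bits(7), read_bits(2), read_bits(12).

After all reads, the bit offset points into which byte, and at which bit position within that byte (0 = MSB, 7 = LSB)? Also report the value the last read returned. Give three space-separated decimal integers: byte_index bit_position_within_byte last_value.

Read 1: bits[0:7] width=7 -> value=81 (bin 1010001); offset now 7 = byte 0 bit 7; 33 bits remain
Read 2: bits[7:8] width=1 -> value=0 (bin 0); offset now 8 = byte 1 bit 0; 32 bits remain
Read 3: bits[8:10] width=2 -> value=1 (bin 01); offset now 10 = byte 1 bit 2; 30 bits remain
Read 4: bits[10:17] width=7 -> value=127 (bin 1111111); offset now 17 = byte 2 bit 1; 23 bits remain
Read 5: bits[17:19] width=2 -> value=3 (bin 11); offset now 19 = byte 2 bit 3; 21 bits remain
Read 6: bits[19:31] width=12 -> value=3078 (bin 110000000110); offset now 31 = byte 3 bit 7; 9 bits remain

Answer: 3 7 3078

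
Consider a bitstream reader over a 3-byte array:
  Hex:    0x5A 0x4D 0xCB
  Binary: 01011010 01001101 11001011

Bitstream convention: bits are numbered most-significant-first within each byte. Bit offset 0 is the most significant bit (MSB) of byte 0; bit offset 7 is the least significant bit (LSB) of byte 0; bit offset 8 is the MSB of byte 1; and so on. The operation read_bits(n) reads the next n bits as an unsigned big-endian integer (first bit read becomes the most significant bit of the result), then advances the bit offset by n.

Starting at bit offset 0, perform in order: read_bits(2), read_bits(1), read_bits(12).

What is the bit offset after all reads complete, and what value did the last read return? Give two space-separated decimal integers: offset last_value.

Read 1: bits[0:2] width=2 -> value=1 (bin 01); offset now 2 = byte 0 bit 2; 22 bits remain
Read 2: bits[2:3] width=1 -> value=0 (bin 0); offset now 3 = byte 0 bit 3; 21 bits remain
Read 3: bits[3:15] width=12 -> value=3366 (bin 110100100110); offset now 15 = byte 1 bit 7; 9 bits remain

Answer: 15 3366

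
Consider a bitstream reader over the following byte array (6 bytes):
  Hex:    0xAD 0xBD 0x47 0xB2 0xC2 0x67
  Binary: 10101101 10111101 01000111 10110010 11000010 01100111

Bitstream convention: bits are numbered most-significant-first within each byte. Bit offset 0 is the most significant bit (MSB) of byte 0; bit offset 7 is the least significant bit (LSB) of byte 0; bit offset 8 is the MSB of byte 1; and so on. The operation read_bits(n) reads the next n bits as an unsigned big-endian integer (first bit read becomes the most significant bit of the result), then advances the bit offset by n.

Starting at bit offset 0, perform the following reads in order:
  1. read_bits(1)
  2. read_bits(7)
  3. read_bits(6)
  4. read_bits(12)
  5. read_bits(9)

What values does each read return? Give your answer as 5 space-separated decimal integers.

Answer: 1 45 47 1310 406

Derivation:
Read 1: bits[0:1] width=1 -> value=1 (bin 1); offset now 1 = byte 0 bit 1; 47 bits remain
Read 2: bits[1:8] width=7 -> value=45 (bin 0101101); offset now 8 = byte 1 bit 0; 40 bits remain
Read 3: bits[8:14] width=6 -> value=47 (bin 101111); offset now 14 = byte 1 bit 6; 34 bits remain
Read 4: bits[14:26] width=12 -> value=1310 (bin 010100011110); offset now 26 = byte 3 bit 2; 22 bits remain
Read 5: bits[26:35] width=9 -> value=406 (bin 110010110); offset now 35 = byte 4 bit 3; 13 bits remain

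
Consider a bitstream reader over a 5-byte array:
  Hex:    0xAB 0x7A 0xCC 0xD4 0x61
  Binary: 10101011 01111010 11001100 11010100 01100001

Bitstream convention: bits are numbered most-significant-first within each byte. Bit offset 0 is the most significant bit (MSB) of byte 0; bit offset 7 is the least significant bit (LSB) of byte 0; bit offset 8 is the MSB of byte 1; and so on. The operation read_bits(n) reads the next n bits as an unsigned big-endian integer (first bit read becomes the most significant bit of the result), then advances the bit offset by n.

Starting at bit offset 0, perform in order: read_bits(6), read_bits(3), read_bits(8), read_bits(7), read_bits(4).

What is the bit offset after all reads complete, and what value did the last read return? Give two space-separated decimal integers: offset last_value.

Read 1: bits[0:6] width=6 -> value=42 (bin 101010); offset now 6 = byte 0 bit 6; 34 bits remain
Read 2: bits[6:9] width=3 -> value=6 (bin 110); offset now 9 = byte 1 bit 1; 31 bits remain
Read 3: bits[9:17] width=8 -> value=245 (bin 11110101); offset now 17 = byte 2 bit 1; 23 bits remain
Read 4: bits[17:24] width=7 -> value=76 (bin 1001100); offset now 24 = byte 3 bit 0; 16 bits remain
Read 5: bits[24:28] width=4 -> value=13 (bin 1101); offset now 28 = byte 3 bit 4; 12 bits remain

Answer: 28 13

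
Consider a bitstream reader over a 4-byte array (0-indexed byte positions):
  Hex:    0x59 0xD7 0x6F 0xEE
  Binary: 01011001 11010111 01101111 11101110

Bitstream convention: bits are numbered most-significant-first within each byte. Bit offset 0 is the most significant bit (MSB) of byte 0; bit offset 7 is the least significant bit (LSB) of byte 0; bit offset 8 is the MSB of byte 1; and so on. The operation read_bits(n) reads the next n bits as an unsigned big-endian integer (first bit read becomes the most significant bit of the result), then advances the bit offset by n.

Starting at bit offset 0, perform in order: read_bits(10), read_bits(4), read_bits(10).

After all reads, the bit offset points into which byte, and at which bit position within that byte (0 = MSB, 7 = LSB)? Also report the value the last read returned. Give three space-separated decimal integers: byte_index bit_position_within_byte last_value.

Answer: 3 0 879

Derivation:
Read 1: bits[0:10] width=10 -> value=359 (bin 0101100111); offset now 10 = byte 1 bit 2; 22 bits remain
Read 2: bits[10:14] width=4 -> value=5 (bin 0101); offset now 14 = byte 1 bit 6; 18 bits remain
Read 3: bits[14:24] width=10 -> value=879 (bin 1101101111); offset now 24 = byte 3 bit 0; 8 bits remain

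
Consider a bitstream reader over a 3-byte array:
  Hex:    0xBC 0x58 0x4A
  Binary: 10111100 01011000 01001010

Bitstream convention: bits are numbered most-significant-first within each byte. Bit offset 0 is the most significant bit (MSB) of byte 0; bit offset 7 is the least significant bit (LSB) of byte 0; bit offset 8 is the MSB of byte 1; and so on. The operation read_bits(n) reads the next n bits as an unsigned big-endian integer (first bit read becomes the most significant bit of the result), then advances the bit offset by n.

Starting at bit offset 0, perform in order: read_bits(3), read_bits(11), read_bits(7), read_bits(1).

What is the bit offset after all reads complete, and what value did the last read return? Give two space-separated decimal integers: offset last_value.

Read 1: bits[0:3] width=3 -> value=5 (bin 101); offset now 3 = byte 0 bit 3; 21 bits remain
Read 2: bits[3:14] width=11 -> value=1814 (bin 11100010110); offset now 14 = byte 1 bit 6; 10 bits remain
Read 3: bits[14:21] width=7 -> value=9 (bin 0001001); offset now 21 = byte 2 bit 5; 3 bits remain
Read 4: bits[21:22] width=1 -> value=0 (bin 0); offset now 22 = byte 2 bit 6; 2 bits remain

Answer: 22 0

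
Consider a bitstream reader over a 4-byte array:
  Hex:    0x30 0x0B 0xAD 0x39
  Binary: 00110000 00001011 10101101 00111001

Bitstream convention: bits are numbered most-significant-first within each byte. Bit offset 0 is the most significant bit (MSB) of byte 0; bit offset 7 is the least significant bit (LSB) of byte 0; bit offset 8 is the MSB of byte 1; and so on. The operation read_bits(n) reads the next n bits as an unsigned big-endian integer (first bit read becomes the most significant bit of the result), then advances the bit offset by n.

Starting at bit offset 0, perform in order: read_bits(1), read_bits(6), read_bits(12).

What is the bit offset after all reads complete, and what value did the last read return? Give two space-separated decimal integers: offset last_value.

Read 1: bits[0:1] width=1 -> value=0 (bin 0); offset now 1 = byte 0 bit 1; 31 bits remain
Read 2: bits[1:7] width=6 -> value=24 (bin 011000); offset now 7 = byte 0 bit 7; 25 bits remain
Read 3: bits[7:19] width=12 -> value=93 (bin 000001011101); offset now 19 = byte 2 bit 3; 13 bits remain

Answer: 19 93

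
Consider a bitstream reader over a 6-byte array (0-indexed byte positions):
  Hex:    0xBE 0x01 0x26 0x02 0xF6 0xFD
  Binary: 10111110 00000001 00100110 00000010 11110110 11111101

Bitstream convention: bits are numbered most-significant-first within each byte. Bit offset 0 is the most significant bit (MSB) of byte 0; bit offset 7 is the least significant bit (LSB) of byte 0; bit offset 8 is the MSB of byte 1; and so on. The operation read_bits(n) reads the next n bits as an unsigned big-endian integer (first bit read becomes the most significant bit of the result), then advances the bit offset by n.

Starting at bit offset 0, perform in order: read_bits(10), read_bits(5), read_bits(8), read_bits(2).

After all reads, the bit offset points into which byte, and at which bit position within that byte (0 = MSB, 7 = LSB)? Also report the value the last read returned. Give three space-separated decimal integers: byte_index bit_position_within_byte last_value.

Answer: 3 1 0

Derivation:
Read 1: bits[0:10] width=10 -> value=760 (bin 1011111000); offset now 10 = byte 1 bit 2; 38 bits remain
Read 2: bits[10:15] width=5 -> value=0 (bin 00000); offset now 15 = byte 1 bit 7; 33 bits remain
Read 3: bits[15:23] width=8 -> value=147 (bin 10010011); offset now 23 = byte 2 bit 7; 25 bits remain
Read 4: bits[23:25] width=2 -> value=0 (bin 00); offset now 25 = byte 3 bit 1; 23 bits remain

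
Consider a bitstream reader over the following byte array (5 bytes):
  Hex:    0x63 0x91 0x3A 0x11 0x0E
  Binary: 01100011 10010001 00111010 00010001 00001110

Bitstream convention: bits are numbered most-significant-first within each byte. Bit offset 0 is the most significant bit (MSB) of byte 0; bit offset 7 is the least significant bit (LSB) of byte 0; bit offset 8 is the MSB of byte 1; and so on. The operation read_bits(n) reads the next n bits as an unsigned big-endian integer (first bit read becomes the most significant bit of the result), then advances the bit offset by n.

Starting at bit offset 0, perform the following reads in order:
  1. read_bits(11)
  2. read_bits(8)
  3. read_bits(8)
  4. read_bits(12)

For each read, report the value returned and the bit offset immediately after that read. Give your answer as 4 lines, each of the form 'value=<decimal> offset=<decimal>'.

Answer: value=796 offset=11
value=137 offset=19
value=208 offset=27
value=2183 offset=39

Derivation:
Read 1: bits[0:11] width=11 -> value=796 (bin 01100011100); offset now 11 = byte 1 bit 3; 29 bits remain
Read 2: bits[11:19] width=8 -> value=137 (bin 10001001); offset now 19 = byte 2 bit 3; 21 bits remain
Read 3: bits[19:27] width=8 -> value=208 (bin 11010000); offset now 27 = byte 3 bit 3; 13 bits remain
Read 4: bits[27:39] width=12 -> value=2183 (bin 100010000111); offset now 39 = byte 4 bit 7; 1 bits remain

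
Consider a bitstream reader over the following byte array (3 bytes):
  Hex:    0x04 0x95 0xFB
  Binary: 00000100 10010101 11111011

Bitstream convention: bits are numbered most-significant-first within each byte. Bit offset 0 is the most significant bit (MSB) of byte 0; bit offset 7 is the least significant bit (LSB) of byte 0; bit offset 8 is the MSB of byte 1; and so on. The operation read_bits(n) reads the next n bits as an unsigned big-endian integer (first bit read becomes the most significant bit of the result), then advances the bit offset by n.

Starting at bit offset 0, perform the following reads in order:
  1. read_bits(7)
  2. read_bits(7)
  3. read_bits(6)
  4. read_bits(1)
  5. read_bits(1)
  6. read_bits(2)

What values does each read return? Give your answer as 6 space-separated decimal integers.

Read 1: bits[0:7] width=7 -> value=2 (bin 0000010); offset now 7 = byte 0 bit 7; 17 bits remain
Read 2: bits[7:14] width=7 -> value=37 (bin 0100101); offset now 14 = byte 1 bit 6; 10 bits remain
Read 3: bits[14:20] width=6 -> value=31 (bin 011111); offset now 20 = byte 2 bit 4; 4 bits remain
Read 4: bits[20:21] width=1 -> value=1 (bin 1); offset now 21 = byte 2 bit 5; 3 bits remain
Read 5: bits[21:22] width=1 -> value=0 (bin 0); offset now 22 = byte 2 bit 6; 2 bits remain
Read 6: bits[22:24] width=2 -> value=3 (bin 11); offset now 24 = byte 3 bit 0; 0 bits remain

Answer: 2 37 31 1 0 3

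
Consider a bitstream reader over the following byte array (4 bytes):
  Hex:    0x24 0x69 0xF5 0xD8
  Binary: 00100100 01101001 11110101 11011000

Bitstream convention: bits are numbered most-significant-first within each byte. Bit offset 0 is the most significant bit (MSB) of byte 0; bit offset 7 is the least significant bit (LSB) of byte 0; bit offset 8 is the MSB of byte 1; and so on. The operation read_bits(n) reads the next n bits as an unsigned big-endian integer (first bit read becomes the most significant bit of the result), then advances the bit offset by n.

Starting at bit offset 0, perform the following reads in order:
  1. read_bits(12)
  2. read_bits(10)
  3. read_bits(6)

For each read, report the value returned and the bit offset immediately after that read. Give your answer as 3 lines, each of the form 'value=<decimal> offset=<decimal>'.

Read 1: bits[0:12] width=12 -> value=582 (bin 001001000110); offset now 12 = byte 1 bit 4; 20 bits remain
Read 2: bits[12:22] width=10 -> value=637 (bin 1001111101); offset now 22 = byte 2 bit 6; 10 bits remain
Read 3: bits[22:28] width=6 -> value=29 (bin 011101); offset now 28 = byte 3 bit 4; 4 bits remain

Answer: value=582 offset=12
value=637 offset=22
value=29 offset=28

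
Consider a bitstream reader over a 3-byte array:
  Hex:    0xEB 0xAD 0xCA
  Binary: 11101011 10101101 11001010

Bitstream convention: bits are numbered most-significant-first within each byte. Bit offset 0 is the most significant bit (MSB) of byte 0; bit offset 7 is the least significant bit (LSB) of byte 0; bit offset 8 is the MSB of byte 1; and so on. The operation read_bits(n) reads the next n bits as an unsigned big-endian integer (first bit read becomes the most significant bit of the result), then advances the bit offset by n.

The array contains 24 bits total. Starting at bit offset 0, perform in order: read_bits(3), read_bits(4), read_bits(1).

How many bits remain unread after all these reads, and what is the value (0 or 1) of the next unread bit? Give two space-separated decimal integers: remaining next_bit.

Read 1: bits[0:3] width=3 -> value=7 (bin 111); offset now 3 = byte 0 bit 3; 21 bits remain
Read 2: bits[3:7] width=4 -> value=5 (bin 0101); offset now 7 = byte 0 bit 7; 17 bits remain
Read 3: bits[7:8] width=1 -> value=1 (bin 1); offset now 8 = byte 1 bit 0; 16 bits remain

Answer: 16 1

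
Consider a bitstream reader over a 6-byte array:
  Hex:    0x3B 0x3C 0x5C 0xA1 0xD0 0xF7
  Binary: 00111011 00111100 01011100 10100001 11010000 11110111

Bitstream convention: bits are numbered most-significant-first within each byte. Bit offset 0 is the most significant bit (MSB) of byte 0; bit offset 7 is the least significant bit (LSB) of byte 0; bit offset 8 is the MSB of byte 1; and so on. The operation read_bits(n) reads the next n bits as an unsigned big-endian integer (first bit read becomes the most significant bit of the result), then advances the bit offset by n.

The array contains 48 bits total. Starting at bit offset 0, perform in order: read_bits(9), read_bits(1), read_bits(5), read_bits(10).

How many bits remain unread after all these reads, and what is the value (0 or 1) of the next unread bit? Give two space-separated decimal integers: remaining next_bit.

Answer: 23 0

Derivation:
Read 1: bits[0:9] width=9 -> value=118 (bin 001110110); offset now 9 = byte 1 bit 1; 39 bits remain
Read 2: bits[9:10] width=1 -> value=0 (bin 0); offset now 10 = byte 1 bit 2; 38 bits remain
Read 3: bits[10:15] width=5 -> value=30 (bin 11110); offset now 15 = byte 1 bit 7; 33 bits remain
Read 4: bits[15:25] width=10 -> value=185 (bin 0010111001); offset now 25 = byte 3 bit 1; 23 bits remain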